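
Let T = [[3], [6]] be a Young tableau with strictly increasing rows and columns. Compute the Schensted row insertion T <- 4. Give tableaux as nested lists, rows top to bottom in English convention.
[[3, 4], [6]]

4 is larger than every entry of row 1, so it is appended to row 1. The new tableau is [[3, 4], [6]].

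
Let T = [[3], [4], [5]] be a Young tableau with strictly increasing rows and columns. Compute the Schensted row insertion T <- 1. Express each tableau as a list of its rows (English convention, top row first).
In row 1, 1 replaces 3 (the leftmost entry greater than 1); 3 is bumped to row 2. In row 2, 3 replaces 4 (the leftmost entry greater than 3); 4 is bumped to row 3. In row 3, 4 replaces 5 (the leftmost entry greater than 4); 5 is bumped to row 4. 5 starts a new row 4. The new tableau is [[1], [3], [4], [5]].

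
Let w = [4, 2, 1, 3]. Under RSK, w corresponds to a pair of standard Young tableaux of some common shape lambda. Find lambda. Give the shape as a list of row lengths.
RSK row insertion gives P = [[1, 3], [2], [4]], which has shape [2, 1, 1].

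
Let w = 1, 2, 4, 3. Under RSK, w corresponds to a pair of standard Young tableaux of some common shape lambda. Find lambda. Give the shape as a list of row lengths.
[3, 1]

Row-insert each entry into an empty tableau.

After inserting 1: P = [[1]].
After inserting 2: P = [[1, 2]].
After inserting 4: P = [[1, 2, 4]].
After inserting 3: P = [[1, 2, 3], [4]].

The final insertion tableau P = [[1, 2, 3], [4]] has shape [3, 1].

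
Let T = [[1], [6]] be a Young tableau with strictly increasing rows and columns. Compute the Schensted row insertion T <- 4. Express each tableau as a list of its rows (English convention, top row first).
[[1, 4], [6]]

4 is larger than every entry of row 1, so it is appended to row 1. The new tableau is [[1, 4], [6]].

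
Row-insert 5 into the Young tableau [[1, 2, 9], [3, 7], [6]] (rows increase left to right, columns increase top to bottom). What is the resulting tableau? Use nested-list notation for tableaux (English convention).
In row 1, 5 replaces 9 (the leftmost entry greater than 5); 9 is bumped to row 2. 9 is appended to row 2. The new tableau is [[1, 2, 5], [3, 7, 9], [6]].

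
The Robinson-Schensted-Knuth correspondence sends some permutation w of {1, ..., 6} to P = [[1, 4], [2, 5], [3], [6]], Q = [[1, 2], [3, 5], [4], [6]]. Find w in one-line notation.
3 6 5 2 4 1

Reverse RSK: for i = n, n-1, ..., 1, locate i in Q, remove the corresponding corner cell from P, and reverse-bump its entry up through P; the value ejected from row 1 is w(i).

So w = 3 6 5 2 4 1.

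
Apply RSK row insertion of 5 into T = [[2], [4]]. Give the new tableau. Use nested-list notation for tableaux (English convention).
5 is larger than every entry of row 1, so it is appended to row 1. The new tableau is [[2, 5], [4]].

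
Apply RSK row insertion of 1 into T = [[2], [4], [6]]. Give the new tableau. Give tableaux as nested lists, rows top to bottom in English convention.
In row 1, 1 replaces 2 (the leftmost entry greater than 1); 2 is bumped to row 2. In row 2, 2 replaces 4 (the leftmost entry greater than 2); 4 is bumped to row 3. In row 3, 4 replaces 6 (the leftmost entry greater than 4); 6 is bumped to row 4. 6 starts a new row 4. The new tableau is [[1], [2], [4], [6]].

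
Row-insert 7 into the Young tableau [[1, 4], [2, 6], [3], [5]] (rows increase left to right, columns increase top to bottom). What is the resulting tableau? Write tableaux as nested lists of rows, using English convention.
[[1, 4, 7], [2, 6], [3], [5]]

7 is larger than every entry of row 1, so it is appended to row 1. The new tableau is [[1, 4, 7], [2, 6], [3], [5]].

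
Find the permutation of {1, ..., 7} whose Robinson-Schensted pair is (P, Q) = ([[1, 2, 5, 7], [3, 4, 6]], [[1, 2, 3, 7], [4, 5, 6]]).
Reverse the RSK construction: for i from n down to 1, find the cell of Q containing i, remove the entry at that cell from P, and reverse-bump it up through P; the value ejected from row 1 is w(i).

Step i=7: Q has 7 at row 1, column 4; remove that cell from P, ejecting 7. So w(7) = 7. P is now [[1, 2, 5], [3, 4, 6]].
Step i=6: Q has 6 at row 2, column 3; remove 6 from row 2 of P and reverse-bump: 6 enters row 1 and ejects 5. So w(6) = 5. P is now [[1, 2, 6], [3, 4]].
Step i=5: Q has 5 at row 2, column 2; remove 4 from row 2 of P and reverse-bump: 4 enters row 1 and ejects 2. So w(5) = 2. P is now [[1, 4, 6], [3]].
Step i=4: Q has 4 at row 2, column 1; remove 3 from row 2 of P and reverse-bump: 3 enters row 1 and ejects 1. So w(4) = 1. P is now [[3, 4, 6]].
Step i=3: Q has 3 at row 1, column 3; remove that cell from P, ejecting 6. So w(3) = 6. P is now [[3, 4]].
Step i=2: Q has 2 at row 1, column 2; remove that cell from P, ejecting 4. So w(2) = 4. P is now [[3]].
Step i=1: Q has 1 at row 1, column 1; remove that cell from P, ejecting 3. So w(1) = 3. P is now [].

So w = 3 4 6 1 2 5 7.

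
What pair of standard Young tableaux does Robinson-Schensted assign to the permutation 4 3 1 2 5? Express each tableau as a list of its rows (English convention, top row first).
P = [[1, 2, 5], [3], [4]], Q = [[1, 4, 5], [2], [3]]

Insert each entry of the permutation into P by Schensted row insertion, recording in Q the position of each new cell.

Insert 4: appended to row 1. P = [[4]].
Insert 3: 3 bumps 4 from row 1; 4 starts row 2. P = [[3], [4]].
Insert 1: 1 bumps 3 from row 1; 3 bumps 4 from row 2; 4 starts row 3. P = [[1], [3], [4]].
Insert 2: appended to row 1. P = [[1, 2], [3], [4]].
Insert 5: appended to row 1. P = [[1, 2, 5], [3], [4]].

So P = [[1, 2, 5], [3], [4]], Q = [[1, 4, 5], [2], [3]].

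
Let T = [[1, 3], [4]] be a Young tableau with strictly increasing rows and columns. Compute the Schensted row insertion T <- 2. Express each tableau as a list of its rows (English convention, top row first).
In row 1, 2 replaces 3 (the leftmost entry greater than 2); 3 is bumped to row 2. In row 2, 3 replaces 4 (the leftmost entry greater than 3); 4 is bumped to row 3. 4 starts a new row 3. The new tableau is [[1, 2], [3], [4]].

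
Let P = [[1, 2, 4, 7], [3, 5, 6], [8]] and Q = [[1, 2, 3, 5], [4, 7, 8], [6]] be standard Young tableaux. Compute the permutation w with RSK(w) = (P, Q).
3 5 8 6 7 1 2 4

Reverse RSK: for i = n, n-1, ..., 1, locate i in Q, remove the corresponding corner cell from P, and reverse-bump its entry up through P; the value ejected from row 1 is w(i).

So w = 3 5 8 6 7 1 2 4.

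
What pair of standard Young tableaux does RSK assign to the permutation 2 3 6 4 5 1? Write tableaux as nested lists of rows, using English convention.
P = [[1, 3, 4, 5], [2], [6]], Q = [[1, 2, 3, 5], [4], [6]]

Insert each entry of the permutation into P by Schensted row insertion, recording in Q the position of each new cell.

Insert 2: appended to row 1. P = [[2]], Q = [[1]].
Insert 3: appended to row 1. P = [[2, 3]], Q = [[1, 2]].
Insert 6: appended to row 1. P = [[2, 3, 6]], Q = [[1, 2, 3]].
Insert 4: 4 bumps 6 from row 1; 6 starts row 2. P = [[2, 3, 4], [6]], Q = [[1, 2, 3], [4]].
Insert 5: appended to row 1. P = [[2, 3, 4, 5], [6]], Q = [[1, 2, 3, 5], [4]].
Insert 1: 1 bumps 2 from row 1; 2 bumps 6 from row 2; 6 starts row 3. P = [[1, 3, 4, 5], [2], [6]], Q = [[1, 2, 3, 5], [4], [6]].

So P = [[1, 3, 4, 5], [2], [6]], Q = [[1, 2, 3, 5], [4], [6]].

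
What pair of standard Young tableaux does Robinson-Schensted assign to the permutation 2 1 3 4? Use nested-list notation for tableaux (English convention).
P = [[1, 3, 4], [2]], Q = [[1, 3, 4], [2]]

Insert each entry of the permutation into P by Schensted row insertion, recording in Q the position of each new cell.

Insert 2: appended to row 1. P = [[2]].
Insert 1: 1 bumps 2 from row 1; 2 starts row 2. P = [[1], [2]].
Insert 3: appended to row 1. P = [[1, 3], [2]].
Insert 4: appended to row 1. P = [[1, 3, 4], [2]].

So P = [[1, 3, 4], [2]], Q = [[1, 3, 4], [2]].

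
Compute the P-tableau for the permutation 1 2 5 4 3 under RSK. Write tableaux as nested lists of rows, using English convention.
P = [[1, 2, 3], [4], [5]]

Insert 1: appended to row 1. P = [[1]].
Insert 2: appended to row 1. P = [[1, 2]].
Insert 5: appended to row 1. P = [[1, 2, 5]].
Insert 4: 4 bumps 5 from row 1; 5 starts row 2. P = [[1, 2, 4], [5]].
Insert 3: 3 bumps 4 from row 1; 4 bumps 5 from row 2; 5 starts row 3. P = [[1, 2, 3], [4], [5]].

So P = [[1, 2, 3], [4], [5]].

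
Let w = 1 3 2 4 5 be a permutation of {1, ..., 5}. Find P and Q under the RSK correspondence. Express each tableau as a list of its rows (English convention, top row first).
P = [[1, 2, 4, 5], [3]], Q = [[1, 2, 4, 5], [3]]

Insert each entry of the permutation into P by Schensted row insertion, recording in Q the position of each new cell.

Insert 1: appended to row 1. P = [[1]].
Insert 3: appended to row 1. P = [[1, 3]].
Insert 2: 2 bumps 3 from row 1; 3 starts row 2. P = [[1, 2], [3]].
Insert 4: appended to row 1. P = [[1, 2, 4], [3]].
Insert 5: appended to row 1. P = [[1, 2, 4, 5], [3]].

So P = [[1, 2, 4, 5], [3]], Q = [[1, 2, 4, 5], [3]].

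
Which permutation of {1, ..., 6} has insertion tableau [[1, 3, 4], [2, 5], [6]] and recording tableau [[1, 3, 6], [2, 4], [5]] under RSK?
2 1 6 5 3 4

Reverse the RSK construction: for i from n down to 1, find the cell of Q containing i, remove the entry at that cell from P, and reverse-bump it up through P; the value ejected from row 1 is w(i).

Step i=6: Q has 6 at row 1, column 3; remove that cell from P, ejecting 4. So w(6) = 4. P is now [[1, 3], [2, 5], [6]].
Step i=5: Q has 5 at row 3, column 1; remove 6 from row 3 of P and reverse-bump: 6 enters row 2 and ejects 5; 5 enters row 1 and ejects 3. So w(5) = 3. P is now [[1, 5], [2, 6]].
Step i=4: Q has 4 at row 2, column 2; remove 6 from row 2 of P and reverse-bump: 6 enters row 1 and ejects 5. So w(4) = 5. P is now [[1, 6], [2]].
Step i=3: Q has 3 at row 1, column 2; remove that cell from P, ejecting 6. So w(3) = 6. P is now [[1], [2]].
Step i=2: Q has 2 at row 2, column 1; remove 2 from row 2 of P and reverse-bump: 2 enters row 1 and ejects 1. So w(2) = 1. P is now [[2]].
Step i=1: Q has 1 at row 1, column 1; remove that cell from P, ejecting 2. So w(1) = 2. P is now [].

So w = 2 1 6 5 3 4.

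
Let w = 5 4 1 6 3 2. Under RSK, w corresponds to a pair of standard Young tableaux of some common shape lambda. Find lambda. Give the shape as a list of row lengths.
[2, 2, 1, 1]

RSK row insertion gives P = [[1, 2], [3, 6], [4], [5]], which has shape [2, 2, 1, 1].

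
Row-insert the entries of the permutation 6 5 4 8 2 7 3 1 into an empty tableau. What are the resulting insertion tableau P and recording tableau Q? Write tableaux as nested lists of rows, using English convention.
Insert each entry of the permutation into P by Schensted row insertion, recording in Q the position of each new cell.

Insert 6: appended to row 1. P = [[6]].
Insert 5: 5 bumps 6 from row 1; 6 starts row 2. P = [[5], [6]].
Insert 4: 4 bumps 5 from row 1; 5 bumps 6 from row 2; 6 starts row 3. P = [[4], [5], [6]].
Insert 8: appended to row 1. P = [[4, 8], [5], [6]].
Insert 2: 2 bumps 4 from row 1; 4 bumps 5 from row 2; 5 bumps 6 from row 3; 6 starts row 4. P = [[2, 8], [4], [5], [6]].
Insert 7: 7 bumps 8 from row 1; 8 appends to row 2. P = [[2, 7], [4, 8], [5], [6]].
Insert 3: 3 bumps 7 from row 1; 7 bumps 8 from row 2; 8 appends to row 3. P = [[2, 3], [4, 7], [5, 8], [6]].
Insert 1: 1 bumps 2 from row 1; 2 bumps 4 from row 2; 4 bumps 5 from row 3; 5 bumps 6 from row 4; 6 starts row 5. P = [[1, 3], [2, 7], [4, 8], [5], [6]].

So P = [[1, 3], [2, 7], [4, 8], [5], [6]], Q = [[1, 4], [2, 6], [3, 7], [5], [8]].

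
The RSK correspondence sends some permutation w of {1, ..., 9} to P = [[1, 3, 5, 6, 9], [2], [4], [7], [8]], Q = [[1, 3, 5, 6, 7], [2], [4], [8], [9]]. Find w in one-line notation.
8 2 7 4 5 6 9 3 1

Reverse RSK: for i = n, n-1, ..., 1, locate i in Q, remove the corresponding corner cell from P, and reverse-bump its entry up through P; the value ejected from row 1 is w(i).

So w = 8 2 7 4 5 6 9 3 1.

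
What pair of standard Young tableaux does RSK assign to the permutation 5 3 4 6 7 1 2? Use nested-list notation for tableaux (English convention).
P = [[1, 2, 6, 7], [3, 4], [5]], Q = [[1, 3, 4, 5], [2, 7], [6]]

Insert each entry of the permutation into P by Schensted row insertion, recording in Q the position of each new cell.

After inserting 5: P = [[5]].
After inserting 3: P = [[3], [5]].
After inserting 4: P = [[3, 4], [5]].
After inserting 6: P = [[3, 4, 6], [5]].
After inserting 7: P = [[3, 4, 6, 7], [5]].
After inserting 1: P = [[1, 4, 6, 7], [3], [5]].
After inserting 2: P = [[1, 2, 6, 7], [3, 4], [5]].

So P = [[1, 2, 6, 7], [3, 4], [5]], Q = [[1, 3, 4, 5], [2, 7], [6]].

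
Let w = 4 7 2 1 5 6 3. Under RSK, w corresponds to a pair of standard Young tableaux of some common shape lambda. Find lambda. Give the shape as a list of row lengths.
[3, 2, 2]

RSK row insertion gives P = [[1, 3, 6], [2, 5], [4, 7]], which has shape [3, 2, 2].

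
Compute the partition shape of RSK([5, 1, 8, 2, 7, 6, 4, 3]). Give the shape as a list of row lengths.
Row-insert each entry into an empty tableau.

After inserting 5: P = [[5]].
After inserting 1: P = [[1], [5]].
After inserting 8: P = [[1, 8], [5]].
After inserting 2: P = [[1, 2], [5, 8]].
After inserting 7: P = [[1, 2, 7], [5, 8]].
After inserting 6: P = [[1, 2, 6], [5, 7], [8]].
After inserting 4: P = [[1, 2, 4], [5, 6], [7], [8]].
After inserting 3: P = [[1, 2, 3], [4, 6], [5], [7], [8]].

The final insertion tableau P = [[1, 2, 3], [4, 6], [5], [7], [8]] has shape [3, 2, 1, 1, 1].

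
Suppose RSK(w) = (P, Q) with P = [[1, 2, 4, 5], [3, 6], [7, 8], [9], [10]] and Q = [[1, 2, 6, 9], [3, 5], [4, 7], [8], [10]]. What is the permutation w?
7 10 3 1 2 9 8 4 6 5

Reverse the RSK construction: for i from n down to 1, find the cell of Q containing i, remove the entry at that cell from P, and reverse-bump it up through P; the value ejected from row 1 is w(i).

Step i=10: Q has 10 at row 5, column 1; remove 10 from row 5 of P and reverse-bump: 10 enters row 4 and ejects 9; 9 enters row 3 and ejects 8; 8 enters row 2 and ejects 6; 6 enters row 1 and ejects 5. So w(10) = 5. P is now [[1, 2, 4, 6], [3, 8], [7, 9], [10]].
Step i=9: Q has 9 at row 1, column 4; remove that cell from P, ejecting 6. So w(9) = 6. P is now [[1, 2, 4], [3, 8], [7, 9], [10]].
Step i=8: Q has 8 at row 4, column 1; remove 10 from row 4 of P and reverse-bump: 10 enters row 3 and ejects 9; 9 enters row 2 and ejects 8; 8 enters row 1 and ejects 4. So w(8) = 4. P is now [[1, 2, 8], [3, 9], [7, 10]].
Step i=7: Q has 7 at row 3, column 2; remove 10 from row 3 of P and reverse-bump: 10 enters row 2 and ejects 9; 9 enters row 1 and ejects 8. So w(7) = 8. P is now [[1, 2, 9], [3, 10], [7]].
Step i=6: Q has 6 at row 1, column 3; remove that cell from P, ejecting 9. So w(6) = 9. P is now [[1, 2], [3, 10], [7]].
Step i=5: Q has 5 at row 2, column 2; remove 10 from row 2 of P and reverse-bump: 10 enters row 1 and ejects 2. So w(5) = 2. P is now [[1, 10], [3], [7]].
Step i=4: Q has 4 at row 3, column 1; remove 7 from row 3 of P and reverse-bump: 7 enters row 2 and ejects 3; 3 enters row 1 and ejects 1. So w(4) = 1. P is now [[3, 10], [7]].
Step i=3: Q has 3 at row 2, column 1; remove 7 from row 2 of P and reverse-bump: 7 enters row 1 and ejects 3. So w(3) = 3. P is now [[7, 10]].
Step i=2: Q has 2 at row 1, column 2; remove that cell from P, ejecting 10. So w(2) = 10. P is now [[7]].
Step i=1: Q has 1 at row 1, column 1; remove that cell from P, ejecting 7. So w(1) = 7. P is now [].

So w = 7 10 3 1 2 9 8 4 6 5.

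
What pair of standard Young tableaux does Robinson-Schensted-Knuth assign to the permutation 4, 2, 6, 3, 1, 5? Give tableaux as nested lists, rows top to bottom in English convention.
P = [[1, 3, 5], [2, 6], [4]], Q = [[1, 3, 6], [2, 4], [5]]

Insert each entry of the permutation into P by Schensted row insertion, recording in Q the position of each new cell.

Insert 4: appended to row 1. P = [[4]], Q = [[1]].
Insert 2: 2 bumps 4 from row 1; 4 starts row 2. P = [[2], [4]], Q = [[1], [2]].
Insert 6: appended to row 1. P = [[2, 6], [4]], Q = [[1, 3], [2]].
Insert 3: 3 bumps 6 from row 1; 6 appends to row 2. P = [[2, 3], [4, 6]], Q = [[1, 3], [2, 4]].
Insert 1: 1 bumps 2 from row 1; 2 bumps 4 from row 2; 4 starts row 3. P = [[1, 3], [2, 6], [4]], Q = [[1, 3], [2, 4], [5]].
Insert 5: appended to row 1. P = [[1, 3, 5], [2, 6], [4]], Q = [[1, 3, 6], [2, 4], [5]].

So P = [[1, 3, 5], [2, 6], [4]], Q = [[1, 3, 6], [2, 4], [5]].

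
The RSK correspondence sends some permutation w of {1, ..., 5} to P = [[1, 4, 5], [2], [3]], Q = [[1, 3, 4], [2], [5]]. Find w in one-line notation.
3 2 4 5 1

Reverse the RSK construction: for i from n down to 1, find the cell of Q containing i, remove the entry at that cell from P, and reverse-bump it up through P; the value ejected from row 1 is w(i).

Step i=5: Q has 5 at row 3, column 1; remove 3 from row 3 of P and reverse-bump: 3 enters row 2 and ejects 2; 2 enters row 1 and ejects 1. So w(5) = 1. P is now [[2, 4, 5], [3]].
Step i=4: Q has 4 at row 1, column 3; remove that cell from P, ejecting 5. So w(4) = 5. P is now [[2, 4], [3]].
Step i=3: Q has 3 at row 1, column 2; remove that cell from P, ejecting 4. So w(3) = 4. P is now [[2], [3]].
Step i=2: Q has 2 at row 2, column 1; remove 3 from row 2 of P and reverse-bump: 3 enters row 1 and ejects 2. So w(2) = 2. P is now [[3]].
Step i=1: Q has 1 at row 1, column 1; remove that cell from P, ejecting 3. So w(1) = 3. P is now [].

So w = 3 2 4 5 1.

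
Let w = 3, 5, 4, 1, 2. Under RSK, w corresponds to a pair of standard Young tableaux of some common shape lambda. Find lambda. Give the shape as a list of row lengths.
[2, 2, 1]

Row-insert each entry into an empty tableau.

After inserting 3: P = [[3]].
After inserting 5: P = [[3, 5]].
After inserting 4: P = [[3, 4], [5]].
After inserting 1: P = [[1, 4], [3], [5]].
After inserting 2: P = [[1, 2], [3, 4], [5]].

The final insertion tableau P = [[1, 2], [3, 4], [5]] has shape [2, 2, 1].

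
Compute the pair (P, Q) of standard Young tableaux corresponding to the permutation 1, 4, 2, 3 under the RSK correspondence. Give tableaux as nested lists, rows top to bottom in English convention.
P = [[1, 2, 3], [4]], Q = [[1, 2, 4], [3]]

Insert each entry of the permutation into P by Schensted row insertion, recording in Q the position of each new cell.

Insert 1: appended to row 1. P = [[1]].
Insert 4: appended to row 1. P = [[1, 4]].
Insert 2: 2 bumps 4 from row 1; 4 starts row 2. P = [[1, 2], [4]].
Insert 3: appended to row 1. P = [[1, 2, 3], [4]].

So P = [[1, 2, 3], [4]], Q = [[1, 2, 4], [3]].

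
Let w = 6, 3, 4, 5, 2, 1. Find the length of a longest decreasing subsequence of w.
4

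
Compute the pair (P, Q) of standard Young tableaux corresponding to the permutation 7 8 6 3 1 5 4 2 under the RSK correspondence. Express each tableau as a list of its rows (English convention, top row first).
Insert each entry of the permutation into P by Schensted row insertion, recording in Q the position of each new cell.

Insert 7: appended to row 1. P = [[7]], Q = [[1]].
Insert 8: appended to row 1. P = [[7, 8]], Q = [[1, 2]].
Insert 6: 6 bumps 7 from row 1; 7 starts row 2. P = [[6, 8], [7]], Q = [[1, 2], [3]].
Insert 3: 3 bumps 6 from row 1; 6 bumps 7 from row 2; 7 starts row 3. P = [[3, 8], [6], [7]], Q = [[1, 2], [3], [4]].
Insert 1: 1 bumps 3 from row 1; 3 bumps 6 from row 2; 6 bumps 7 from row 3; 7 starts row 4. P = [[1, 8], [3], [6], [7]], Q = [[1, 2], [3], [4], [5]].
Insert 5: 5 bumps 8 from row 1; 8 appends to row 2. P = [[1, 5], [3, 8], [6], [7]], Q = [[1, 2], [3, 6], [4], [5]].
Insert 4: 4 bumps 5 from row 1; 5 bumps 8 from row 2; 8 appends to row 3. P = [[1, 4], [3, 5], [6, 8], [7]], Q = [[1, 2], [3, 6], [4, 7], [5]].
Insert 2: 2 bumps 4 from row 1; 4 bumps 5 from row 2; 5 bumps 6 from row 3; 6 bumps 7 from row 4; 7 starts row 5. P = [[1, 2], [3, 4], [5, 8], [6], [7]], Q = [[1, 2], [3, 6], [4, 7], [5], [8]].

So P = [[1, 2], [3, 4], [5, 8], [6], [7]], Q = [[1, 2], [3, 6], [4, 7], [5], [8]].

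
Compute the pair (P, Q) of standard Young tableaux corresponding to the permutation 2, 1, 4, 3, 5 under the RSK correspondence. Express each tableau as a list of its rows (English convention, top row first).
Insert each entry of the permutation into P by Schensted row insertion, recording in Q the position of each new cell.

Insert 2: appended to row 1. P = [[2]].
Insert 1: 1 bumps 2 from row 1; 2 starts row 2. P = [[1], [2]].
Insert 4: appended to row 1. P = [[1, 4], [2]].
Insert 3: 3 bumps 4 from row 1; 4 appends to row 2. P = [[1, 3], [2, 4]].
Insert 5: appended to row 1. P = [[1, 3, 5], [2, 4]].

So P = [[1, 3, 5], [2, 4]], Q = [[1, 3, 5], [2, 4]].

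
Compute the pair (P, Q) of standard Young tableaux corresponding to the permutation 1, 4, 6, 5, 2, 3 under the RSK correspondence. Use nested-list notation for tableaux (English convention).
P = [[1, 2, 3], [4, 5], [6]], Q = [[1, 2, 3], [4, 6], [5]]

Insert each entry of the permutation into P by Schensted row insertion, recording in Q the position of each new cell.

Insert 1: appended to row 1. P = [[1]].
Insert 4: appended to row 1. P = [[1, 4]].
Insert 6: appended to row 1. P = [[1, 4, 6]].
Insert 5: 5 bumps 6 from row 1; 6 starts row 2. P = [[1, 4, 5], [6]].
Insert 2: 2 bumps 4 from row 1; 4 bumps 6 from row 2; 6 starts row 3. P = [[1, 2, 5], [4], [6]].
Insert 3: 3 bumps 5 from row 1; 5 appends to row 2. P = [[1, 2, 3], [4, 5], [6]].

So P = [[1, 2, 3], [4, 5], [6]], Q = [[1, 2, 3], [4, 6], [5]].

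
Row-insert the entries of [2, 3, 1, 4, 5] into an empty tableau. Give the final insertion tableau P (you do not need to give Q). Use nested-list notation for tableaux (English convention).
Insert 2: appended to row 1. P = [[2]].
Insert 3: appended to row 1. P = [[2, 3]].
Insert 1: 1 bumps 2 from row 1; 2 starts row 2. P = [[1, 3], [2]].
Insert 4: appended to row 1. P = [[1, 3, 4], [2]].
Insert 5: appended to row 1. P = [[1, 3, 4, 5], [2]].

So P = [[1, 3, 4, 5], [2]].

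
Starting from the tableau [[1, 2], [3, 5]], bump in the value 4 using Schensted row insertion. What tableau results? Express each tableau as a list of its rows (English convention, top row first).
4 is larger than every entry of row 1, so it is appended to row 1. The new tableau is [[1, 2, 4], [3, 5]].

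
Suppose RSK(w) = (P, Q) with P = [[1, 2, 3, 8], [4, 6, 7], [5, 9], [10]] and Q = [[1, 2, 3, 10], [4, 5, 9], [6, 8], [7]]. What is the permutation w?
5 6 10 4 9 7 1 2 3 8

Reverse the RSK construction: for i from n down to 1, find the cell of Q containing i, remove the entry at that cell from P, and reverse-bump it up through P; the value ejected from row 1 is w(i).

Step i=10: Q has 10 at row 1, column 4; remove that cell from P, ejecting 8. So w(10) = 8. P is now [[1, 2, 3], [4, 6, 7], [5, 9], [10]].
Step i=9: Q has 9 at row 2, column 3; remove 7 from row 2 of P and reverse-bump: 7 enters row 1 and ejects 3. So w(9) = 3. P is now [[1, 2, 7], [4, 6], [5, 9], [10]].
Step i=8: Q has 8 at row 3, column 2; remove 9 from row 3 of P and reverse-bump: 9 enters row 2 and ejects 6; 6 enters row 1 and ejects 2. So w(8) = 2. P is now [[1, 6, 7], [4, 9], [5], [10]].
Step i=7: Q has 7 at row 4, column 1; remove 10 from row 4 of P and reverse-bump: 10 enters row 3 and ejects 5; 5 enters row 2 and ejects 4; 4 enters row 1 and ejects 1. So w(7) = 1. P is now [[4, 6, 7], [5, 9], [10]].
Step i=6: Q has 6 at row 3, column 1; remove 10 from row 3 of P and reverse-bump: 10 enters row 2 and ejects 9; 9 enters row 1 and ejects 7. So w(6) = 7. P is now [[4, 6, 9], [5, 10]].
Step i=5: Q has 5 at row 2, column 2; remove 10 from row 2 of P and reverse-bump: 10 enters row 1 and ejects 9. So w(5) = 9. P is now [[4, 6, 10], [5]].
Step i=4: Q has 4 at row 2, column 1; remove 5 from row 2 of P and reverse-bump: 5 enters row 1 and ejects 4. So w(4) = 4. P is now [[5, 6, 10]].
Step i=3: Q has 3 at row 1, column 3; remove that cell from P, ejecting 10. So w(3) = 10. P is now [[5, 6]].
Step i=2: Q has 2 at row 1, column 2; remove that cell from P, ejecting 6. So w(2) = 6. P is now [[5]].
Step i=1: Q has 1 at row 1, column 1; remove that cell from P, ejecting 5. So w(1) = 5. P is now [].

So w = 5 6 10 4 9 7 1 2 3 8.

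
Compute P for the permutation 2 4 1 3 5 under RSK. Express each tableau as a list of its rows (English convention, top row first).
Insert 2: appended to row 1. P = [[2]].
Insert 4: appended to row 1. P = [[2, 4]].
Insert 1: 1 bumps 2 from row 1; 2 starts row 2. P = [[1, 4], [2]].
Insert 3: 3 bumps 4 from row 1; 4 appends to row 2. P = [[1, 3], [2, 4]].
Insert 5: appended to row 1. P = [[1, 3, 5], [2, 4]].

So P = [[1, 3, 5], [2, 4]].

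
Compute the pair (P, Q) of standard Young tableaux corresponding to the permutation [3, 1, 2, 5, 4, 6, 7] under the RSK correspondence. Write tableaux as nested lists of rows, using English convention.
Insert each entry of the permutation into P by Schensted row insertion, recording in Q the position of each new cell.

Insert 3: appended to row 1. P = [[3]].
Insert 1: 1 bumps 3 from row 1; 3 starts row 2. P = [[1], [3]].
Insert 2: appended to row 1. P = [[1, 2], [3]].
Insert 5: appended to row 1. P = [[1, 2, 5], [3]].
Insert 4: 4 bumps 5 from row 1; 5 appends to row 2. P = [[1, 2, 4], [3, 5]].
Insert 6: appended to row 1. P = [[1, 2, 4, 6], [3, 5]].
Insert 7: appended to row 1. P = [[1, 2, 4, 6, 7], [3, 5]].

So P = [[1, 2, 4, 6, 7], [3, 5]], Q = [[1, 3, 4, 6, 7], [2, 5]].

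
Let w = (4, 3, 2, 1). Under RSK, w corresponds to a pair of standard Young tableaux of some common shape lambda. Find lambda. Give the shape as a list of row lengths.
Row-insert each entry into an empty tableau.

After inserting 4: P = [[4]].
After inserting 3: P = [[3], [4]].
After inserting 2: P = [[2], [3], [4]].
After inserting 1: P = [[1], [2], [3], [4]].

The final insertion tableau P = [[1], [2], [3], [4]] has shape [1, 1, 1, 1].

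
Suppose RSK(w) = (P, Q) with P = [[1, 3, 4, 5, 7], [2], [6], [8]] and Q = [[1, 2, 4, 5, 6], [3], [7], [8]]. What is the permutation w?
Reverse the RSK construction: for i from n down to 1, find the cell of Q containing i, remove the entry at that cell from P, and reverse-bump it up through P; the value ejected from row 1 is w(i).

Step i=8: Q has 8 at row 4, column 1; remove 8 from row 4 of P and reverse-bump: 8 enters row 3 and ejects 6; 6 enters row 2 and ejects 2; 2 enters row 1 and ejects 1. So w(8) = 1. P is now [[2, 3, 4, 5, 7], [6], [8]].
Step i=7: Q has 7 at row 3, column 1; remove 8 from row 3 of P and reverse-bump: 8 enters row 2 and ejects 6; 6 enters row 1 and ejects 5. So w(7) = 5. P is now [[2, 3, 4, 6, 7], [8]].
Step i=6: Q has 6 at row 1, column 5; remove that cell from P, ejecting 7. So w(6) = 7. P is now [[2, 3, 4, 6], [8]].
Step i=5: Q has 5 at row 1, column 4; remove that cell from P, ejecting 6. So w(5) = 6. P is now [[2, 3, 4], [8]].
Step i=4: Q has 4 at row 1, column 3; remove that cell from P, ejecting 4. So w(4) = 4. P is now [[2, 3], [8]].
Step i=3: Q has 3 at row 2, column 1; remove 8 from row 2 of P and reverse-bump: 8 enters row 1 and ejects 3. So w(3) = 3. P is now [[2, 8]].
Step i=2: Q has 2 at row 1, column 2; remove that cell from P, ejecting 8. So w(2) = 8. P is now [[2]].
Step i=1: Q has 1 at row 1, column 1; remove that cell from P, ejecting 2. So w(1) = 2. P is now [].

So w = 2 8 3 4 6 7 5 1.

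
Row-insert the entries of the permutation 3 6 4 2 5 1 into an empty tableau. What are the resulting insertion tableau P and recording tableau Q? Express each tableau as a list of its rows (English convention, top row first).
P = [[1, 4, 5], [2], [3], [6]], Q = [[1, 2, 5], [3], [4], [6]]

Insert each entry of the permutation into P by Schensted row insertion, recording in Q the position of each new cell.

After inserting 3: P = [[3]].
After inserting 6: P = [[3, 6]].
After inserting 4: P = [[3, 4], [6]].
After inserting 2: P = [[2, 4], [3], [6]].
After inserting 5: P = [[2, 4, 5], [3], [6]].
After inserting 1: P = [[1, 4, 5], [2], [3], [6]].

So P = [[1, 4, 5], [2], [3], [6]], Q = [[1, 2, 5], [3], [4], [6]].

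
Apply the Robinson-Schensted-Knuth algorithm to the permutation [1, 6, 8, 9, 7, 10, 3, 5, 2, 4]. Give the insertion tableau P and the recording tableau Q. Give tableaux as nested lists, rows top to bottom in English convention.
P = [[1, 2, 4, 9, 10], [3, 5], [6, 7], [8]], Q = [[1, 2, 3, 4, 6], [5, 8], [7, 10], [9]]

Insert each entry of the permutation into P by Schensted row insertion, recording in Q the position of each new cell.

Insert 1: appended to row 1. P = [[1]], Q = [[1]].
Insert 6: appended to row 1. P = [[1, 6]], Q = [[1, 2]].
Insert 8: appended to row 1. P = [[1, 6, 8]], Q = [[1, 2, 3]].
Insert 9: appended to row 1. P = [[1, 6, 8, 9]], Q = [[1, 2, 3, 4]].
Insert 7: 7 bumps 8 from row 1; 8 starts row 2. P = [[1, 6, 7, 9], [8]], Q = [[1, 2, 3, 4], [5]].
Insert 10: appended to row 1. P = [[1, 6, 7, 9, 10], [8]], Q = [[1, 2, 3, 4, 6], [5]].
Insert 3: 3 bumps 6 from row 1; 6 bumps 8 from row 2; 8 starts row 3. P = [[1, 3, 7, 9, 10], [6], [8]], Q = [[1, 2, 3, 4, 6], [5], [7]].
Insert 5: 5 bumps 7 from row 1; 7 appends to row 2. P = [[1, 3, 5, 9, 10], [6, 7], [8]], Q = [[1, 2, 3, 4, 6], [5, 8], [7]].
Insert 2: 2 bumps 3 from row 1; 3 bumps 6 from row 2; 6 bumps 8 from row 3; 8 starts row 4. P = [[1, 2, 5, 9, 10], [3, 7], [6], [8]], Q = [[1, 2, 3, 4, 6], [5, 8], [7], [9]].
Insert 4: 4 bumps 5 from row 1; 5 bumps 7 from row 2; 7 appends to row 3. P = [[1, 2, 4, 9, 10], [3, 5], [6, 7], [8]], Q = [[1, 2, 3, 4, 6], [5, 8], [7, 10], [9]].

So P = [[1, 2, 4, 9, 10], [3, 5], [6, 7], [8]], Q = [[1, 2, 3, 4, 6], [5, 8], [7, 10], [9]].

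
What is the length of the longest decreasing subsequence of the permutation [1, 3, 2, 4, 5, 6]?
2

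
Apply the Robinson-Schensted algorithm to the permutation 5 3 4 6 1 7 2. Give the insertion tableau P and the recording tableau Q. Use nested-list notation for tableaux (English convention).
Insert each entry of the permutation into P by Schensted row insertion, recording in Q the position of each new cell.

Insert 5: appended to row 1. P = [[5]], Q = [[1]].
Insert 3: 3 bumps 5 from row 1; 5 starts row 2. P = [[3], [5]], Q = [[1], [2]].
Insert 4: appended to row 1. P = [[3, 4], [5]], Q = [[1, 3], [2]].
Insert 6: appended to row 1. P = [[3, 4, 6], [5]], Q = [[1, 3, 4], [2]].
Insert 1: 1 bumps 3 from row 1; 3 bumps 5 from row 2; 5 starts row 3. P = [[1, 4, 6], [3], [5]], Q = [[1, 3, 4], [2], [5]].
Insert 7: appended to row 1. P = [[1, 4, 6, 7], [3], [5]], Q = [[1, 3, 4, 6], [2], [5]].
Insert 2: 2 bumps 4 from row 1; 4 appends to row 2. P = [[1, 2, 6, 7], [3, 4], [5]], Q = [[1, 3, 4, 6], [2, 7], [5]].

So P = [[1, 2, 6, 7], [3, 4], [5]], Q = [[1, 3, 4, 6], [2, 7], [5]].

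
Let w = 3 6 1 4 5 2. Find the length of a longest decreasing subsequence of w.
3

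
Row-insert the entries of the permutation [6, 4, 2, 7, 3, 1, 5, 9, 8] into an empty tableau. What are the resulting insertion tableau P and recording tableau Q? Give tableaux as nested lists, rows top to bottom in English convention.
P = [[1, 3, 5, 8], [2, 7, 9], [4], [6]], Q = [[1, 4, 7, 8], [2, 5, 9], [3], [6]]

Insert each entry of the permutation into P by Schensted row insertion, recording in Q the position of each new cell.

Insert 6: appended to row 1. P = [[6]].
Insert 4: 4 bumps 6 from row 1; 6 starts row 2. P = [[4], [6]].
Insert 2: 2 bumps 4 from row 1; 4 bumps 6 from row 2; 6 starts row 3. P = [[2], [4], [6]].
Insert 7: appended to row 1. P = [[2, 7], [4], [6]].
Insert 3: 3 bumps 7 from row 1; 7 appends to row 2. P = [[2, 3], [4, 7], [6]].
Insert 1: 1 bumps 2 from row 1; 2 bumps 4 from row 2; 4 bumps 6 from row 3; 6 starts row 4. P = [[1, 3], [2, 7], [4], [6]].
Insert 5: appended to row 1. P = [[1, 3, 5], [2, 7], [4], [6]].
Insert 9: appended to row 1. P = [[1, 3, 5, 9], [2, 7], [4], [6]].
Insert 8: 8 bumps 9 from row 1; 9 appends to row 2. P = [[1, 3, 5, 8], [2, 7, 9], [4], [6]].

So P = [[1, 3, 5, 8], [2, 7, 9], [4], [6]], Q = [[1, 4, 7, 8], [2, 5, 9], [3], [6]].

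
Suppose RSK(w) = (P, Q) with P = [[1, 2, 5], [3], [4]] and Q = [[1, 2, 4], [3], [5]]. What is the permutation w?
Reverse the RSK construction: for i from n down to 1, find the cell of Q containing i, remove the entry at that cell from P, and reverse-bump it up through P; the value ejected from row 1 is w(i).

Step i=5: Q has 5 at row 3, column 1; remove 4 from row 3 of P and reverse-bump: 4 enters row 2 and ejects 3; 3 enters row 1 and ejects 2. So w(5) = 2. P is now [[1, 3, 5], [4]].
Step i=4: Q has 4 at row 1, column 3; remove that cell from P, ejecting 5. So w(4) = 5. P is now [[1, 3], [4]].
Step i=3: Q has 3 at row 2, column 1; remove 4 from row 2 of P and reverse-bump: 4 enters row 1 and ejects 3. So w(3) = 3. P is now [[1, 4]].
Step i=2: Q has 2 at row 1, column 2; remove that cell from P, ejecting 4. So w(2) = 4. P is now [[1]].
Step i=1: Q has 1 at row 1, column 1; remove that cell from P, ejecting 1. So w(1) = 1. P is now [].

So w = 1 4 3 5 2.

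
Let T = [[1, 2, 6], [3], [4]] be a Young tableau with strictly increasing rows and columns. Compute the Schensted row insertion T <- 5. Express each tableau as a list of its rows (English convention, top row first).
[[1, 2, 5], [3, 6], [4]]

In row 1, 5 replaces 6 (the leftmost entry greater than 5); 6 is bumped to row 2. 6 is appended to row 2. The new tableau is [[1, 2, 5], [3, 6], [4]].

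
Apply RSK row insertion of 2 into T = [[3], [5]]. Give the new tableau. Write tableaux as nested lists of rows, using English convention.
[[2], [3], [5]]

In row 1, 2 replaces 3 (the leftmost entry greater than 2); 3 is bumped to row 2. In row 2, 3 replaces 5 (the leftmost entry greater than 3); 5 is bumped to row 3. 5 starts a new row 3. The new tableau is [[2], [3], [5]].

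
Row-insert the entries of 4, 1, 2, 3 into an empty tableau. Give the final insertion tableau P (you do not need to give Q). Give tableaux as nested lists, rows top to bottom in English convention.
Insert 4: appended to row 1. P = [[4]].
Insert 1: 1 bumps 4 from row 1; 4 starts row 2. P = [[1], [4]].
Insert 2: appended to row 1. P = [[1, 2], [4]].
Insert 3: appended to row 1. P = [[1, 2, 3], [4]].

So P = [[1, 2, 3], [4]].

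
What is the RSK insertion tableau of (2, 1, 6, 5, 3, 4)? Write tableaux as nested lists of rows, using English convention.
P = [[1, 3, 4], [2, 5], [6]]

After inserting 2: P = [[2]].
After inserting 1: P = [[1], [2]].
After inserting 6: P = [[1, 6], [2]].
After inserting 5: P = [[1, 5], [2, 6]].
After inserting 3: P = [[1, 3], [2, 5], [6]].
After inserting 4: P = [[1, 3, 4], [2, 5], [6]].

So P = [[1, 3, 4], [2, 5], [6]].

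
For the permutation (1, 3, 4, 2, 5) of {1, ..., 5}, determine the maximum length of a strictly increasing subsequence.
4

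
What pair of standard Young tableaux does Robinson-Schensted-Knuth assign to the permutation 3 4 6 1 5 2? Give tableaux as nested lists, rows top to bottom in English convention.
P = [[1, 2, 5], [3, 4], [6]], Q = [[1, 2, 3], [4, 5], [6]]

Insert each entry of the permutation into P by Schensted row insertion, recording in Q the position of each new cell.

Insert 3: appended to row 1. P = [[3]].
Insert 4: appended to row 1. P = [[3, 4]].
Insert 6: appended to row 1. P = [[3, 4, 6]].
Insert 1: 1 bumps 3 from row 1; 3 starts row 2. P = [[1, 4, 6], [3]].
Insert 5: 5 bumps 6 from row 1; 6 appends to row 2. P = [[1, 4, 5], [3, 6]].
Insert 2: 2 bumps 4 from row 1; 4 bumps 6 from row 2; 6 starts row 3. P = [[1, 2, 5], [3, 4], [6]].

So P = [[1, 2, 5], [3, 4], [6]], Q = [[1, 2, 3], [4, 5], [6]].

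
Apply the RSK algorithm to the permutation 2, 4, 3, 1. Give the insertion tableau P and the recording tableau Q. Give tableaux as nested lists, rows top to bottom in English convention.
Insert each entry of the permutation into P by Schensted row insertion, recording in Q the position of each new cell.

Insert 2: appended to row 1. P = [[2]], Q = [[1]].
Insert 4: appended to row 1. P = [[2, 4]], Q = [[1, 2]].
Insert 3: 3 bumps 4 from row 1; 4 starts row 2. P = [[2, 3], [4]], Q = [[1, 2], [3]].
Insert 1: 1 bumps 2 from row 1; 2 bumps 4 from row 2; 4 starts row 3. P = [[1, 3], [2], [4]], Q = [[1, 2], [3], [4]].

So P = [[1, 3], [2], [4]], Q = [[1, 2], [3], [4]].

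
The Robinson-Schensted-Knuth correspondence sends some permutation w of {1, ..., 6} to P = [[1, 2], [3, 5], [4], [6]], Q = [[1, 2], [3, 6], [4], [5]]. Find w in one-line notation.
Reverse RSK: for i = n, n-1, ..., 1, locate i in Q, remove the corresponding corner cell from P, and reverse-bump its entry up through P; the value ejected from row 1 is w(i).

So w = 4 6 5 3 1 2.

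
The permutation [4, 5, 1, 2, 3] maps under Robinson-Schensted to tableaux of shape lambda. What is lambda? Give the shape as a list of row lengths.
RSK row insertion gives P = [[1, 2, 3], [4, 5]], which has shape [3, 2].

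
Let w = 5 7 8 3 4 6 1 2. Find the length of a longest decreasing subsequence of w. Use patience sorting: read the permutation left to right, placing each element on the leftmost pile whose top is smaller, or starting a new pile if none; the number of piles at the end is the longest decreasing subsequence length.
5: new pile. tops = [5]
7: onto pile 1 (replacing 5). tops = [7]
8: onto pile 1 (replacing 7). tops = [8]
3: new pile. tops = [8, 3]
4: onto pile 2 (replacing 3). tops = [8, 4]
6: onto pile 2 (replacing 4). tops = [8, 6]
1: new pile. tops = [8, 6, 1]
2: onto pile 3 (replacing 1). tops = [8, 6, 2]

3 piles, so the longest decreasing subsequence has length 3.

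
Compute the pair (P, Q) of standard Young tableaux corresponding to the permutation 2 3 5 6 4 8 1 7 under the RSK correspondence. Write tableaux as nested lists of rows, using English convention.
Insert each entry of the permutation into P by Schensted row insertion, recording in Q the position of each new cell.

Insert 2: appended to row 1. P = [[2]], Q = [[1]].
Insert 3: appended to row 1. P = [[2, 3]], Q = [[1, 2]].
Insert 5: appended to row 1. P = [[2, 3, 5]], Q = [[1, 2, 3]].
Insert 6: appended to row 1. P = [[2, 3, 5, 6]], Q = [[1, 2, 3, 4]].
Insert 4: 4 bumps 5 from row 1; 5 starts row 2. P = [[2, 3, 4, 6], [5]], Q = [[1, 2, 3, 4], [5]].
Insert 8: appended to row 1. P = [[2, 3, 4, 6, 8], [5]], Q = [[1, 2, 3, 4, 6], [5]].
Insert 1: 1 bumps 2 from row 1; 2 bumps 5 from row 2; 5 starts row 3. P = [[1, 3, 4, 6, 8], [2], [5]], Q = [[1, 2, 3, 4, 6], [5], [7]].
Insert 7: 7 bumps 8 from row 1; 8 appends to row 2. P = [[1, 3, 4, 6, 7], [2, 8], [5]], Q = [[1, 2, 3, 4, 6], [5, 8], [7]].

So P = [[1, 3, 4, 6, 7], [2, 8], [5]], Q = [[1, 2, 3, 4, 6], [5, 8], [7]].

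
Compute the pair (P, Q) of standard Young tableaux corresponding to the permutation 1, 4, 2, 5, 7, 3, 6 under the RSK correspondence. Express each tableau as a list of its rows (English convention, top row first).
P = [[1, 2, 3, 6], [4, 5, 7]], Q = [[1, 2, 4, 5], [3, 6, 7]]

Insert each entry of the permutation into P by Schensted row insertion, recording in Q the position of each new cell.

Insert 1: appended to row 1. P = [[1]].
Insert 4: appended to row 1. P = [[1, 4]].
Insert 2: 2 bumps 4 from row 1; 4 starts row 2. P = [[1, 2], [4]].
Insert 5: appended to row 1. P = [[1, 2, 5], [4]].
Insert 7: appended to row 1. P = [[1, 2, 5, 7], [4]].
Insert 3: 3 bumps 5 from row 1; 5 appends to row 2. P = [[1, 2, 3, 7], [4, 5]].
Insert 6: 6 bumps 7 from row 1; 7 appends to row 2. P = [[1, 2, 3, 6], [4, 5, 7]].

So P = [[1, 2, 3, 6], [4, 5, 7]], Q = [[1, 2, 4, 5], [3, 6, 7]].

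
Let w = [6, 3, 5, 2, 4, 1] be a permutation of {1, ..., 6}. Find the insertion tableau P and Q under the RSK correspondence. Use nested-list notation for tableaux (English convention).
P = [[1, 4], [2, 5], [3], [6]], Q = [[1, 3], [2, 5], [4], [6]]

Insert each entry of the permutation into P by Schensted row insertion, recording in Q the position of each new cell.

After inserting 6: P = [[6]].
After inserting 3: P = [[3], [6]].
After inserting 5: P = [[3, 5], [6]].
After inserting 2: P = [[2, 5], [3], [6]].
After inserting 4: P = [[2, 4], [3, 5], [6]].
After inserting 1: P = [[1, 4], [2, 5], [3], [6]].

So P = [[1, 4], [2, 5], [3], [6]], Q = [[1, 3], [2, 5], [4], [6]].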